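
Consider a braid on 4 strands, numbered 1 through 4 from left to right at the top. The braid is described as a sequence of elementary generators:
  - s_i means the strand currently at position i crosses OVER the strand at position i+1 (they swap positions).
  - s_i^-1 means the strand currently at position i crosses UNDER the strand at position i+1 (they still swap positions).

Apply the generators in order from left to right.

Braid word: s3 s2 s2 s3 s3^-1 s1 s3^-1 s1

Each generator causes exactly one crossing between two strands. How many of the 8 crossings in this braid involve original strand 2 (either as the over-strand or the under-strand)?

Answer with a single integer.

Gen 1: crossing 3x4. Involves strand 2? no. Count so far: 0
Gen 2: crossing 2x4. Involves strand 2? yes. Count so far: 1
Gen 3: crossing 4x2. Involves strand 2? yes. Count so far: 2
Gen 4: crossing 4x3. Involves strand 2? no. Count so far: 2
Gen 5: crossing 3x4. Involves strand 2? no. Count so far: 2
Gen 6: crossing 1x2. Involves strand 2? yes. Count so far: 3
Gen 7: crossing 4x3. Involves strand 2? no. Count so far: 3
Gen 8: crossing 2x1. Involves strand 2? yes. Count so far: 4

Answer: 4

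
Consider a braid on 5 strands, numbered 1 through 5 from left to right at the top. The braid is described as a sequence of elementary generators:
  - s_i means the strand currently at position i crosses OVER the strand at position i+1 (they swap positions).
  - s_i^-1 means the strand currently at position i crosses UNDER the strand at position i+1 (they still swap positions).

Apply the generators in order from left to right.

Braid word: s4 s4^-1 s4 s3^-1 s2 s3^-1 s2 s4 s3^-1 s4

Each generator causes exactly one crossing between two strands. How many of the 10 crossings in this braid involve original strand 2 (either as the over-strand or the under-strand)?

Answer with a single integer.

Answer: 4

Derivation:
Gen 1: crossing 4x5. Involves strand 2? no. Count so far: 0
Gen 2: crossing 5x4. Involves strand 2? no. Count so far: 0
Gen 3: crossing 4x5. Involves strand 2? no. Count so far: 0
Gen 4: crossing 3x5. Involves strand 2? no. Count so far: 0
Gen 5: crossing 2x5. Involves strand 2? yes. Count so far: 1
Gen 6: crossing 2x3. Involves strand 2? yes. Count so far: 2
Gen 7: crossing 5x3. Involves strand 2? no. Count so far: 2
Gen 8: crossing 2x4. Involves strand 2? yes. Count so far: 3
Gen 9: crossing 5x4. Involves strand 2? no. Count so far: 3
Gen 10: crossing 5x2. Involves strand 2? yes. Count so far: 4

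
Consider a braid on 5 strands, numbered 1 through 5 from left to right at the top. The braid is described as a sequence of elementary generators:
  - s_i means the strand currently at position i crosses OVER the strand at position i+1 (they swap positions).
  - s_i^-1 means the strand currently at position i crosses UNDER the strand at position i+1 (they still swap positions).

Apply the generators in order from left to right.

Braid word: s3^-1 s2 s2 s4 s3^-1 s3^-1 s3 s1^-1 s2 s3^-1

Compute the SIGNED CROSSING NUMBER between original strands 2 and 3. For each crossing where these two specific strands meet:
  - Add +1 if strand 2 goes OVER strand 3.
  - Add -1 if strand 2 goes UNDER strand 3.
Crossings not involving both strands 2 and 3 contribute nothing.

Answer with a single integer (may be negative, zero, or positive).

Gen 1: crossing 3x4. Both 2&3? no. Sum: 0
Gen 2: crossing 2x4. Both 2&3? no. Sum: 0
Gen 3: crossing 4x2. Both 2&3? no. Sum: 0
Gen 4: crossing 3x5. Both 2&3? no. Sum: 0
Gen 5: crossing 4x5. Both 2&3? no. Sum: 0
Gen 6: crossing 5x4. Both 2&3? no. Sum: 0
Gen 7: crossing 4x5. Both 2&3? no. Sum: 0
Gen 8: crossing 1x2. Both 2&3? no. Sum: 0
Gen 9: crossing 1x5. Both 2&3? no. Sum: 0
Gen 10: crossing 1x4. Both 2&3? no. Sum: 0

Answer: 0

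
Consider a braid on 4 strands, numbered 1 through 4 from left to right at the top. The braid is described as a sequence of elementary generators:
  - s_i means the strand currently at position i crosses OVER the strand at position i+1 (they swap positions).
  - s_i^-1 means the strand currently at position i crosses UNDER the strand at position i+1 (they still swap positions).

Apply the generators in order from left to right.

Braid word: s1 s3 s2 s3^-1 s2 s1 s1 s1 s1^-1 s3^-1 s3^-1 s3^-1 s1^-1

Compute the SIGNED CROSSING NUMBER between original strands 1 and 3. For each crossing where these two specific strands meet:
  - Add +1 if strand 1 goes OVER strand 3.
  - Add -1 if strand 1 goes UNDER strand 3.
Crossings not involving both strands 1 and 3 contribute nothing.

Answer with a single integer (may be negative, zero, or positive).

Answer: -1

Derivation:
Gen 1: crossing 1x2. Both 1&3? no. Sum: 0
Gen 2: crossing 3x4. Both 1&3? no. Sum: 0
Gen 3: crossing 1x4. Both 1&3? no. Sum: 0
Gen 4: 1 under 3. Both 1&3? yes. Contrib: -1. Sum: -1
Gen 5: crossing 4x3. Both 1&3? no. Sum: -1
Gen 6: crossing 2x3. Both 1&3? no. Sum: -1
Gen 7: crossing 3x2. Both 1&3? no. Sum: -1
Gen 8: crossing 2x3. Both 1&3? no. Sum: -1
Gen 9: crossing 3x2. Both 1&3? no. Sum: -1
Gen 10: crossing 4x1. Both 1&3? no. Sum: -1
Gen 11: crossing 1x4. Both 1&3? no. Sum: -1
Gen 12: crossing 4x1. Both 1&3? no. Sum: -1
Gen 13: crossing 2x3. Both 1&3? no. Sum: -1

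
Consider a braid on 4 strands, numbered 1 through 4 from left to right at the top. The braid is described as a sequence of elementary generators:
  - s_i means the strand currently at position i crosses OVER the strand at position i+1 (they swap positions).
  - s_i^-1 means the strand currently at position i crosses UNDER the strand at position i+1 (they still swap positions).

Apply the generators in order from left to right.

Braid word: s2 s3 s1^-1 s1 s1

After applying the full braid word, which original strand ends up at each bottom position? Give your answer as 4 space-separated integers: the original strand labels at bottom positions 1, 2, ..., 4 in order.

Answer: 3 1 4 2

Derivation:
Gen 1 (s2): strand 2 crosses over strand 3. Perm now: [1 3 2 4]
Gen 2 (s3): strand 2 crosses over strand 4. Perm now: [1 3 4 2]
Gen 3 (s1^-1): strand 1 crosses under strand 3. Perm now: [3 1 4 2]
Gen 4 (s1): strand 3 crosses over strand 1. Perm now: [1 3 4 2]
Gen 5 (s1): strand 1 crosses over strand 3. Perm now: [3 1 4 2]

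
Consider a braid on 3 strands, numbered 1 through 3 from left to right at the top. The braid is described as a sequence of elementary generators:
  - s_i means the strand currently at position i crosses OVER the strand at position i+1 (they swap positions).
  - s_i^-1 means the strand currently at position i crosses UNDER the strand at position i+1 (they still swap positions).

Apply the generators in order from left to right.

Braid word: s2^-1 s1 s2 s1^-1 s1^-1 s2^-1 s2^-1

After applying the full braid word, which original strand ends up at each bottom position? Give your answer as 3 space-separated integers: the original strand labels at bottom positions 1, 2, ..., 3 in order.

Answer: 3 2 1

Derivation:
Gen 1 (s2^-1): strand 2 crosses under strand 3. Perm now: [1 3 2]
Gen 2 (s1): strand 1 crosses over strand 3. Perm now: [3 1 2]
Gen 3 (s2): strand 1 crosses over strand 2. Perm now: [3 2 1]
Gen 4 (s1^-1): strand 3 crosses under strand 2. Perm now: [2 3 1]
Gen 5 (s1^-1): strand 2 crosses under strand 3. Perm now: [3 2 1]
Gen 6 (s2^-1): strand 2 crosses under strand 1. Perm now: [3 1 2]
Gen 7 (s2^-1): strand 1 crosses under strand 2. Perm now: [3 2 1]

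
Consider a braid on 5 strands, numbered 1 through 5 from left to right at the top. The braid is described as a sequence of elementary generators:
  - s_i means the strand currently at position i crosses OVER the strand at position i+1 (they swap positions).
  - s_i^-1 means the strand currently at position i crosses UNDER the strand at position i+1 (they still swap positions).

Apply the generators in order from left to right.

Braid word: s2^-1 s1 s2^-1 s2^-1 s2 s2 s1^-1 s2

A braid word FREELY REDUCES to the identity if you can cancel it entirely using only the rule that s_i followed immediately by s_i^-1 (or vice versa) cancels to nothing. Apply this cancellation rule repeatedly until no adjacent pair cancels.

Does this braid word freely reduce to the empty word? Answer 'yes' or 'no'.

Gen 1 (s2^-1): push. Stack: [s2^-1]
Gen 2 (s1): push. Stack: [s2^-1 s1]
Gen 3 (s2^-1): push. Stack: [s2^-1 s1 s2^-1]
Gen 4 (s2^-1): push. Stack: [s2^-1 s1 s2^-1 s2^-1]
Gen 5 (s2): cancels prior s2^-1. Stack: [s2^-1 s1 s2^-1]
Gen 6 (s2): cancels prior s2^-1. Stack: [s2^-1 s1]
Gen 7 (s1^-1): cancels prior s1. Stack: [s2^-1]
Gen 8 (s2): cancels prior s2^-1. Stack: []
Reduced word: (empty)

Answer: yes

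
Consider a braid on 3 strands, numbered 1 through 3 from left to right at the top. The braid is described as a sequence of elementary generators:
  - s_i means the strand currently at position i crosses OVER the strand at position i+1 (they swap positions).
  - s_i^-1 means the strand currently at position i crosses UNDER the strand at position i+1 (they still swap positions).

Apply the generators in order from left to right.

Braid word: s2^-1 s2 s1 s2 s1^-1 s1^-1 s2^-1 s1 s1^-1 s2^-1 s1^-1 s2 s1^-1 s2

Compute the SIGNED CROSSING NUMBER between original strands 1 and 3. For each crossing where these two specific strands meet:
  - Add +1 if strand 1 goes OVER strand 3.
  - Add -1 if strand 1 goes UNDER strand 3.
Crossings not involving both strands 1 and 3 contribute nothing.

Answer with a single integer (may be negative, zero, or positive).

Gen 1: crossing 2x3. Both 1&3? no. Sum: 0
Gen 2: crossing 3x2. Both 1&3? no. Sum: 0
Gen 3: crossing 1x2. Both 1&3? no. Sum: 0
Gen 4: 1 over 3. Both 1&3? yes. Contrib: +1. Sum: 1
Gen 5: crossing 2x3. Both 1&3? no. Sum: 1
Gen 6: crossing 3x2. Both 1&3? no. Sum: 1
Gen 7: 3 under 1. Both 1&3? yes. Contrib: +1. Sum: 2
Gen 8: crossing 2x1. Both 1&3? no. Sum: 2
Gen 9: crossing 1x2. Both 1&3? no. Sum: 2
Gen 10: 1 under 3. Both 1&3? yes. Contrib: -1. Sum: 1
Gen 11: crossing 2x3. Both 1&3? no. Sum: 1
Gen 12: crossing 2x1. Both 1&3? no. Sum: 1
Gen 13: 3 under 1. Both 1&3? yes. Contrib: +1. Sum: 2
Gen 14: crossing 3x2. Both 1&3? no. Sum: 2

Answer: 2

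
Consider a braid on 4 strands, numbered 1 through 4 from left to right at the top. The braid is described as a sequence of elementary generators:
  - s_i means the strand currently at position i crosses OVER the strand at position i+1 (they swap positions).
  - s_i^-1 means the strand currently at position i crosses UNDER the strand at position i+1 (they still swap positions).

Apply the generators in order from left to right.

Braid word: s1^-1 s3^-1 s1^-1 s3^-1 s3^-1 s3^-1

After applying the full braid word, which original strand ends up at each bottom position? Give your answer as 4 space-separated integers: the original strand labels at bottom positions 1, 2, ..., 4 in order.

Gen 1 (s1^-1): strand 1 crosses under strand 2. Perm now: [2 1 3 4]
Gen 2 (s3^-1): strand 3 crosses under strand 4. Perm now: [2 1 4 3]
Gen 3 (s1^-1): strand 2 crosses under strand 1. Perm now: [1 2 4 3]
Gen 4 (s3^-1): strand 4 crosses under strand 3. Perm now: [1 2 3 4]
Gen 5 (s3^-1): strand 3 crosses under strand 4. Perm now: [1 2 4 3]
Gen 6 (s3^-1): strand 4 crosses under strand 3. Perm now: [1 2 3 4]

Answer: 1 2 3 4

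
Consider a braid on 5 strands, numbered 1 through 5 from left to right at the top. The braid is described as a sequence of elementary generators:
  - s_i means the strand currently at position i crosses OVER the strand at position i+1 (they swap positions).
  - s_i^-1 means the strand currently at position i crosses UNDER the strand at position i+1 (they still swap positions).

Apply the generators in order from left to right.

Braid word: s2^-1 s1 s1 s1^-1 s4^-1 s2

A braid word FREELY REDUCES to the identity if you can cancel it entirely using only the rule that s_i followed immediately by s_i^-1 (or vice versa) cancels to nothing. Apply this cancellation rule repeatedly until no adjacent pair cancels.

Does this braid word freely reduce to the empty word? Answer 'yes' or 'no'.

Gen 1 (s2^-1): push. Stack: [s2^-1]
Gen 2 (s1): push. Stack: [s2^-1 s1]
Gen 3 (s1): push. Stack: [s2^-1 s1 s1]
Gen 4 (s1^-1): cancels prior s1. Stack: [s2^-1 s1]
Gen 5 (s4^-1): push. Stack: [s2^-1 s1 s4^-1]
Gen 6 (s2): push. Stack: [s2^-1 s1 s4^-1 s2]
Reduced word: s2^-1 s1 s4^-1 s2

Answer: no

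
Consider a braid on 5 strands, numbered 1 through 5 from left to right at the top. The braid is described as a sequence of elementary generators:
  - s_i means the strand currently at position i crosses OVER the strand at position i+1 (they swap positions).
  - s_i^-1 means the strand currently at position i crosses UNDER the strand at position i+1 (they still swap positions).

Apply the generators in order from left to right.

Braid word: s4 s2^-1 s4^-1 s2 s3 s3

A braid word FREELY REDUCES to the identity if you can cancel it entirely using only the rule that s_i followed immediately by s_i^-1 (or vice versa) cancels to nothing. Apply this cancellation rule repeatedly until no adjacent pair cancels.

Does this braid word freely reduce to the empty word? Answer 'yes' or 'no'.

Answer: no

Derivation:
Gen 1 (s4): push. Stack: [s4]
Gen 2 (s2^-1): push. Stack: [s4 s2^-1]
Gen 3 (s4^-1): push. Stack: [s4 s2^-1 s4^-1]
Gen 4 (s2): push. Stack: [s4 s2^-1 s4^-1 s2]
Gen 5 (s3): push. Stack: [s4 s2^-1 s4^-1 s2 s3]
Gen 6 (s3): push. Stack: [s4 s2^-1 s4^-1 s2 s3 s3]
Reduced word: s4 s2^-1 s4^-1 s2 s3 s3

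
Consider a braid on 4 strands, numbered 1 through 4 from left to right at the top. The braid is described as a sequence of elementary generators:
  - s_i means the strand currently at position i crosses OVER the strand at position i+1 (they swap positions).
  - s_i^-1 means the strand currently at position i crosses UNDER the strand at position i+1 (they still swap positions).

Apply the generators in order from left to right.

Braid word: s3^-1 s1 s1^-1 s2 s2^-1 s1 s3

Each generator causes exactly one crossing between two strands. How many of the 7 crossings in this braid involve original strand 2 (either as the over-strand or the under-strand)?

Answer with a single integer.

Answer: 5

Derivation:
Gen 1: crossing 3x4. Involves strand 2? no. Count so far: 0
Gen 2: crossing 1x2. Involves strand 2? yes. Count so far: 1
Gen 3: crossing 2x1. Involves strand 2? yes. Count so far: 2
Gen 4: crossing 2x4. Involves strand 2? yes. Count so far: 3
Gen 5: crossing 4x2. Involves strand 2? yes. Count so far: 4
Gen 6: crossing 1x2. Involves strand 2? yes. Count so far: 5
Gen 7: crossing 4x3. Involves strand 2? no. Count so far: 5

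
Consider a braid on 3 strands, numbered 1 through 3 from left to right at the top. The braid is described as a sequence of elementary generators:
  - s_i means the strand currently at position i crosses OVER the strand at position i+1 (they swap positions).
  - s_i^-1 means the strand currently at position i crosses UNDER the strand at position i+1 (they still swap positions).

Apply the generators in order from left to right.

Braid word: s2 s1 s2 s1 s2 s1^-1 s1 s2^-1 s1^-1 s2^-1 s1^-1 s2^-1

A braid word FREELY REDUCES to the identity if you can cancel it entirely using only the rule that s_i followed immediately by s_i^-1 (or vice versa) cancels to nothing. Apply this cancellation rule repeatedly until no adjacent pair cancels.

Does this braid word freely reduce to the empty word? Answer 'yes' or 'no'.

Gen 1 (s2): push. Stack: [s2]
Gen 2 (s1): push. Stack: [s2 s1]
Gen 3 (s2): push. Stack: [s2 s1 s2]
Gen 4 (s1): push. Stack: [s2 s1 s2 s1]
Gen 5 (s2): push. Stack: [s2 s1 s2 s1 s2]
Gen 6 (s1^-1): push. Stack: [s2 s1 s2 s1 s2 s1^-1]
Gen 7 (s1): cancels prior s1^-1. Stack: [s2 s1 s2 s1 s2]
Gen 8 (s2^-1): cancels prior s2. Stack: [s2 s1 s2 s1]
Gen 9 (s1^-1): cancels prior s1. Stack: [s2 s1 s2]
Gen 10 (s2^-1): cancels prior s2. Stack: [s2 s1]
Gen 11 (s1^-1): cancels prior s1. Stack: [s2]
Gen 12 (s2^-1): cancels prior s2. Stack: []
Reduced word: (empty)

Answer: yes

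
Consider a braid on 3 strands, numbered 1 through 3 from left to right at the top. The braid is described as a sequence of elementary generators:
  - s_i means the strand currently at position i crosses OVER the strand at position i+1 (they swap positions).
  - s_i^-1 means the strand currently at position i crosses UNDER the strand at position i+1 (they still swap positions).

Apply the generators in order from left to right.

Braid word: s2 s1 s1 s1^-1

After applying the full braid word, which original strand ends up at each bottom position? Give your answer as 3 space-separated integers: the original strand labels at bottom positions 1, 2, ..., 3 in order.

Gen 1 (s2): strand 2 crosses over strand 3. Perm now: [1 3 2]
Gen 2 (s1): strand 1 crosses over strand 3. Perm now: [3 1 2]
Gen 3 (s1): strand 3 crosses over strand 1. Perm now: [1 3 2]
Gen 4 (s1^-1): strand 1 crosses under strand 3. Perm now: [3 1 2]

Answer: 3 1 2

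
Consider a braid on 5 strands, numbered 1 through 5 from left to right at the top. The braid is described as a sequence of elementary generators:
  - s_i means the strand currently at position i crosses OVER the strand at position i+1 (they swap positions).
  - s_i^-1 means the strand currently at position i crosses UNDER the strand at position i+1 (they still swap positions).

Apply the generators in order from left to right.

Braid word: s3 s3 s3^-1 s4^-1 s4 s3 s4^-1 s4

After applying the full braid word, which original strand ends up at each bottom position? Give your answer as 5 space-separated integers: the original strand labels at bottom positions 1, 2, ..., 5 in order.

Answer: 1 2 3 4 5

Derivation:
Gen 1 (s3): strand 3 crosses over strand 4. Perm now: [1 2 4 3 5]
Gen 2 (s3): strand 4 crosses over strand 3. Perm now: [1 2 3 4 5]
Gen 3 (s3^-1): strand 3 crosses under strand 4. Perm now: [1 2 4 3 5]
Gen 4 (s4^-1): strand 3 crosses under strand 5. Perm now: [1 2 4 5 3]
Gen 5 (s4): strand 5 crosses over strand 3. Perm now: [1 2 4 3 5]
Gen 6 (s3): strand 4 crosses over strand 3. Perm now: [1 2 3 4 5]
Gen 7 (s4^-1): strand 4 crosses under strand 5. Perm now: [1 2 3 5 4]
Gen 8 (s4): strand 5 crosses over strand 4. Perm now: [1 2 3 4 5]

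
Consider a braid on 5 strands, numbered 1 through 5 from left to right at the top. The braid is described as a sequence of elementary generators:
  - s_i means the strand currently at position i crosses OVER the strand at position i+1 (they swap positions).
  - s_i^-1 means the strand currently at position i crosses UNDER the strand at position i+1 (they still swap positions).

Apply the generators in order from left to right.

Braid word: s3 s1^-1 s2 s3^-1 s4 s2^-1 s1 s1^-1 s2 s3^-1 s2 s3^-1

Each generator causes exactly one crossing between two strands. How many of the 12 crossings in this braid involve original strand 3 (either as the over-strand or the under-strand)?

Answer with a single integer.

Answer: 8

Derivation:
Gen 1: crossing 3x4. Involves strand 3? yes. Count so far: 1
Gen 2: crossing 1x2. Involves strand 3? no. Count so far: 1
Gen 3: crossing 1x4. Involves strand 3? no. Count so far: 1
Gen 4: crossing 1x3. Involves strand 3? yes. Count so far: 2
Gen 5: crossing 1x5. Involves strand 3? no. Count so far: 2
Gen 6: crossing 4x3. Involves strand 3? yes. Count so far: 3
Gen 7: crossing 2x3. Involves strand 3? yes. Count so far: 4
Gen 8: crossing 3x2. Involves strand 3? yes. Count so far: 5
Gen 9: crossing 3x4. Involves strand 3? yes. Count so far: 6
Gen 10: crossing 3x5. Involves strand 3? yes. Count so far: 7
Gen 11: crossing 4x5. Involves strand 3? no. Count so far: 7
Gen 12: crossing 4x3. Involves strand 3? yes. Count so far: 8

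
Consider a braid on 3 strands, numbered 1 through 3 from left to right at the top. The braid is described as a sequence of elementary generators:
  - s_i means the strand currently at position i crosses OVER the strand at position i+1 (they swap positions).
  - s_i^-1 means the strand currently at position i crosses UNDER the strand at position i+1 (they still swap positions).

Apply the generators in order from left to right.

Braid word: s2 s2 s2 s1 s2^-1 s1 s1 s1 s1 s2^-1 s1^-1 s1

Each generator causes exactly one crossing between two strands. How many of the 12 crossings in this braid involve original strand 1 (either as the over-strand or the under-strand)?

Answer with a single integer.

Answer: 5

Derivation:
Gen 1: crossing 2x3. Involves strand 1? no. Count so far: 0
Gen 2: crossing 3x2. Involves strand 1? no. Count so far: 0
Gen 3: crossing 2x3. Involves strand 1? no. Count so far: 0
Gen 4: crossing 1x3. Involves strand 1? yes. Count so far: 1
Gen 5: crossing 1x2. Involves strand 1? yes. Count so far: 2
Gen 6: crossing 3x2. Involves strand 1? no. Count so far: 2
Gen 7: crossing 2x3. Involves strand 1? no. Count so far: 2
Gen 8: crossing 3x2. Involves strand 1? no. Count so far: 2
Gen 9: crossing 2x3. Involves strand 1? no. Count so far: 2
Gen 10: crossing 2x1. Involves strand 1? yes. Count so far: 3
Gen 11: crossing 3x1. Involves strand 1? yes. Count so far: 4
Gen 12: crossing 1x3. Involves strand 1? yes. Count so far: 5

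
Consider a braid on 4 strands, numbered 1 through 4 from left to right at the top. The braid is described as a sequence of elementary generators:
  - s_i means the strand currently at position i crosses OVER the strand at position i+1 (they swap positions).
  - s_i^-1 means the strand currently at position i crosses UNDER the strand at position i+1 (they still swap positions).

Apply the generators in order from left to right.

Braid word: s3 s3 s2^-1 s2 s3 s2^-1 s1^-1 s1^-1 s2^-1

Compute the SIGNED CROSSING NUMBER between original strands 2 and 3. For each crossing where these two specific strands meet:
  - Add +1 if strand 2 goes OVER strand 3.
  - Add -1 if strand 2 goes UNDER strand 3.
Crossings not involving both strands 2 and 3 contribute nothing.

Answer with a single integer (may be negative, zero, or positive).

Gen 1: crossing 3x4. Both 2&3? no. Sum: 0
Gen 2: crossing 4x3. Both 2&3? no. Sum: 0
Gen 3: 2 under 3. Both 2&3? yes. Contrib: -1. Sum: -1
Gen 4: 3 over 2. Both 2&3? yes. Contrib: -1. Sum: -2
Gen 5: crossing 3x4. Both 2&3? no. Sum: -2
Gen 6: crossing 2x4. Both 2&3? no. Sum: -2
Gen 7: crossing 1x4. Both 2&3? no. Sum: -2
Gen 8: crossing 4x1. Both 2&3? no. Sum: -2
Gen 9: crossing 4x2. Both 2&3? no. Sum: -2

Answer: -2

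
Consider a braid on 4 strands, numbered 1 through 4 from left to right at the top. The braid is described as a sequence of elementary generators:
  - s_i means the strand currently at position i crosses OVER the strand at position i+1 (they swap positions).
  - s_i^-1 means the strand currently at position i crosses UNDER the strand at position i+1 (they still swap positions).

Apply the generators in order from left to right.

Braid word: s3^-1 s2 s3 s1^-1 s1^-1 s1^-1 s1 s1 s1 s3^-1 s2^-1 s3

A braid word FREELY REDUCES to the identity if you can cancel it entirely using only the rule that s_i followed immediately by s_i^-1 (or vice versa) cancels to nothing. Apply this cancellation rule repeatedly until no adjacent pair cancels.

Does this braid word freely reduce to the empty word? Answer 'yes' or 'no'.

Gen 1 (s3^-1): push. Stack: [s3^-1]
Gen 2 (s2): push. Stack: [s3^-1 s2]
Gen 3 (s3): push. Stack: [s3^-1 s2 s3]
Gen 4 (s1^-1): push. Stack: [s3^-1 s2 s3 s1^-1]
Gen 5 (s1^-1): push. Stack: [s3^-1 s2 s3 s1^-1 s1^-1]
Gen 6 (s1^-1): push. Stack: [s3^-1 s2 s3 s1^-1 s1^-1 s1^-1]
Gen 7 (s1): cancels prior s1^-1. Stack: [s3^-1 s2 s3 s1^-1 s1^-1]
Gen 8 (s1): cancels prior s1^-1. Stack: [s3^-1 s2 s3 s1^-1]
Gen 9 (s1): cancels prior s1^-1. Stack: [s3^-1 s2 s3]
Gen 10 (s3^-1): cancels prior s3. Stack: [s3^-1 s2]
Gen 11 (s2^-1): cancels prior s2. Stack: [s3^-1]
Gen 12 (s3): cancels prior s3^-1. Stack: []
Reduced word: (empty)

Answer: yes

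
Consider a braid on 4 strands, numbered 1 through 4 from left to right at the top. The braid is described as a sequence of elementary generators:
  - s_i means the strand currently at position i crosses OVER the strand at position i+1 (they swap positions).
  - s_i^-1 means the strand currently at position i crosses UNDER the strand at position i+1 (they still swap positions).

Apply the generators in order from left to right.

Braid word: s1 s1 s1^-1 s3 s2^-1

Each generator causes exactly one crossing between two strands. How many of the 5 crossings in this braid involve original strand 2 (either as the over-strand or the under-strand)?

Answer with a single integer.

Gen 1: crossing 1x2. Involves strand 2? yes. Count so far: 1
Gen 2: crossing 2x1. Involves strand 2? yes. Count so far: 2
Gen 3: crossing 1x2. Involves strand 2? yes. Count so far: 3
Gen 4: crossing 3x4. Involves strand 2? no. Count so far: 3
Gen 5: crossing 1x4. Involves strand 2? no. Count so far: 3

Answer: 3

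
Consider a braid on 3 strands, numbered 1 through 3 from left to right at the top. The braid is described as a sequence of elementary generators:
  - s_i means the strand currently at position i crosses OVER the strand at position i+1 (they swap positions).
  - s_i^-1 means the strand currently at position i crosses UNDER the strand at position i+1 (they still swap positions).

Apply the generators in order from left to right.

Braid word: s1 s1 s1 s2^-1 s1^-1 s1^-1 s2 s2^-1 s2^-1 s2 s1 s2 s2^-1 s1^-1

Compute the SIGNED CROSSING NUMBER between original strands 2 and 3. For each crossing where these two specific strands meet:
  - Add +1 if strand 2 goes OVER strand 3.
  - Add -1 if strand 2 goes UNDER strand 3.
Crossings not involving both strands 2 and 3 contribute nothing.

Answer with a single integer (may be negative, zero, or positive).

Answer: 2

Derivation:
Gen 1: crossing 1x2. Both 2&3? no. Sum: 0
Gen 2: crossing 2x1. Both 2&3? no. Sum: 0
Gen 3: crossing 1x2. Both 2&3? no. Sum: 0
Gen 4: crossing 1x3. Both 2&3? no. Sum: 0
Gen 5: 2 under 3. Both 2&3? yes. Contrib: -1. Sum: -1
Gen 6: 3 under 2. Both 2&3? yes. Contrib: +1. Sum: 0
Gen 7: crossing 3x1. Both 2&3? no. Sum: 0
Gen 8: crossing 1x3. Both 2&3? no. Sum: 0
Gen 9: crossing 3x1. Both 2&3? no. Sum: 0
Gen 10: crossing 1x3. Both 2&3? no. Sum: 0
Gen 11: 2 over 3. Both 2&3? yes. Contrib: +1. Sum: 1
Gen 12: crossing 2x1. Both 2&3? no. Sum: 1
Gen 13: crossing 1x2. Both 2&3? no. Sum: 1
Gen 14: 3 under 2. Both 2&3? yes. Contrib: +1. Sum: 2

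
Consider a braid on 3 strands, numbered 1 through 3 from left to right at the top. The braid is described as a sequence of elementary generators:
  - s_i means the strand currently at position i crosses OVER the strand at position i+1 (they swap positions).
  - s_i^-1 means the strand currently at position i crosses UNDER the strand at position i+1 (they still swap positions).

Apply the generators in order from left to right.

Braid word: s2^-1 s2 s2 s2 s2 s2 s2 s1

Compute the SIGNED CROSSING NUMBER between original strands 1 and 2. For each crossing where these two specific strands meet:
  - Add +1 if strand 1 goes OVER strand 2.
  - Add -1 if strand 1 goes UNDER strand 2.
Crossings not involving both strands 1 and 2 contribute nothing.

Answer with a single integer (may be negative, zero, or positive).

Answer: 0

Derivation:
Gen 1: crossing 2x3. Both 1&2? no. Sum: 0
Gen 2: crossing 3x2. Both 1&2? no. Sum: 0
Gen 3: crossing 2x3. Both 1&2? no. Sum: 0
Gen 4: crossing 3x2. Both 1&2? no. Sum: 0
Gen 5: crossing 2x3. Both 1&2? no. Sum: 0
Gen 6: crossing 3x2. Both 1&2? no. Sum: 0
Gen 7: crossing 2x3. Both 1&2? no. Sum: 0
Gen 8: crossing 1x3. Both 1&2? no. Sum: 0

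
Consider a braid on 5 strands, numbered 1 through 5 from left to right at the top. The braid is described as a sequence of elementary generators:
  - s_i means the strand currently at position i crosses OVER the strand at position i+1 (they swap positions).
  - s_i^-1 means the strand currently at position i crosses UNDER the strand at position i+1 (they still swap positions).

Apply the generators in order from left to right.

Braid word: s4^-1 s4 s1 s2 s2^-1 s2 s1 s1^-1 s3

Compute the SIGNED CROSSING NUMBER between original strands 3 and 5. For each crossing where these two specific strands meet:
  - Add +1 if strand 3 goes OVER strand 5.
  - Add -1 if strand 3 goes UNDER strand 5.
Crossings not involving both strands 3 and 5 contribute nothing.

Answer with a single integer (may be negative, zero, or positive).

Answer: 0

Derivation:
Gen 1: crossing 4x5. Both 3&5? no. Sum: 0
Gen 2: crossing 5x4. Both 3&5? no. Sum: 0
Gen 3: crossing 1x2. Both 3&5? no. Sum: 0
Gen 4: crossing 1x3. Both 3&5? no. Sum: 0
Gen 5: crossing 3x1. Both 3&5? no. Sum: 0
Gen 6: crossing 1x3. Both 3&5? no. Sum: 0
Gen 7: crossing 2x3. Both 3&5? no. Sum: 0
Gen 8: crossing 3x2. Both 3&5? no. Sum: 0
Gen 9: crossing 1x4. Both 3&5? no. Sum: 0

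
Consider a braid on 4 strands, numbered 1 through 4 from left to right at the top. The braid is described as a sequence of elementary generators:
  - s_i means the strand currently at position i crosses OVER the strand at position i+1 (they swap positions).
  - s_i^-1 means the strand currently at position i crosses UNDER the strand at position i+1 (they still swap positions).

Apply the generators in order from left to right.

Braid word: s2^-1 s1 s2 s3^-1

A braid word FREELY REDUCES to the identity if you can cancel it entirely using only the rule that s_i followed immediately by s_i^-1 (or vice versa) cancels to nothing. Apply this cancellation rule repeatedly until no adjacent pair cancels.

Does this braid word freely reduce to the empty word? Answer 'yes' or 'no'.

Answer: no

Derivation:
Gen 1 (s2^-1): push. Stack: [s2^-1]
Gen 2 (s1): push. Stack: [s2^-1 s1]
Gen 3 (s2): push. Stack: [s2^-1 s1 s2]
Gen 4 (s3^-1): push. Stack: [s2^-1 s1 s2 s3^-1]
Reduced word: s2^-1 s1 s2 s3^-1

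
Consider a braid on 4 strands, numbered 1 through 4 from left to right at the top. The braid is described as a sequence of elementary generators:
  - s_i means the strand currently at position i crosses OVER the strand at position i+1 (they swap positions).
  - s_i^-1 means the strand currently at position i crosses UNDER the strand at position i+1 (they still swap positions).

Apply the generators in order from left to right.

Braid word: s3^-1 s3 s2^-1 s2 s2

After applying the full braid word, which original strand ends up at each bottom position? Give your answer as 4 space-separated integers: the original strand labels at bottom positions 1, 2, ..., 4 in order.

Answer: 1 3 2 4

Derivation:
Gen 1 (s3^-1): strand 3 crosses under strand 4. Perm now: [1 2 4 3]
Gen 2 (s3): strand 4 crosses over strand 3. Perm now: [1 2 3 4]
Gen 3 (s2^-1): strand 2 crosses under strand 3. Perm now: [1 3 2 4]
Gen 4 (s2): strand 3 crosses over strand 2. Perm now: [1 2 3 4]
Gen 5 (s2): strand 2 crosses over strand 3. Perm now: [1 3 2 4]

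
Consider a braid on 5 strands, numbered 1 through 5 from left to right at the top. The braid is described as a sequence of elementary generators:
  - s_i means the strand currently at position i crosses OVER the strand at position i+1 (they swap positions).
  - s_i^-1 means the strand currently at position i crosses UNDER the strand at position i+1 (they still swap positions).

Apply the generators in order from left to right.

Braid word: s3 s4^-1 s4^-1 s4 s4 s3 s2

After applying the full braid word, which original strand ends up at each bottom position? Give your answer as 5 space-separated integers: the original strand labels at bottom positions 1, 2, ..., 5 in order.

Gen 1 (s3): strand 3 crosses over strand 4. Perm now: [1 2 4 3 5]
Gen 2 (s4^-1): strand 3 crosses under strand 5. Perm now: [1 2 4 5 3]
Gen 3 (s4^-1): strand 5 crosses under strand 3. Perm now: [1 2 4 3 5]
Gen 4 (s4): strand 3 crosses over strand 5. Perm now: [1 2 4 5 3]
Gen 5 (s4): strand 5 crosses over strand 3. Perm now: [1 2 4 3 5]
Gen 6 (s3): strand 4 crosses over strand 3. Perm now: [1 2 3 4 5]
Gen 7 (s2): strand 2 crosses over strand 3. Perm now: [1 3 2 4 5]

Answer: 1 3 2 4 5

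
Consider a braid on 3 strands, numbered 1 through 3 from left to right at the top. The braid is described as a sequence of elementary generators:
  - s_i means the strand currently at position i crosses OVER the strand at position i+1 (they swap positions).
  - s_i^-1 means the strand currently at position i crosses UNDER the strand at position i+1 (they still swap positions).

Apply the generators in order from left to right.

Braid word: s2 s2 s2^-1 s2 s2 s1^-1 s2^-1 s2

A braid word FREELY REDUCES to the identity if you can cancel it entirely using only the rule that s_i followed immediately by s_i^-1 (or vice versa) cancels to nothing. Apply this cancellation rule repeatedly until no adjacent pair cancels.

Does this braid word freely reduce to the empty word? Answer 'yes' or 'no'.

Gen 1 (s2): push. Stack: [s2]
Gen 2 (s2): push. Stack: [s2 s2]
Gen 3 (s2^-1): cancels prior s2. Stack: [s2]
Gen 4 (s2): push. Stack: [s2 s2]
Gen 5 (s2): push. Stack: [s2 s2 s2]
Gen 6 (s1^-1): push. Stack: [s2 s2 s2 s1^-1]
Gen 7 (s2^-1): push. Stack: [s2 s2 s2 s1^-1 s2^-1]
Gen 8 (s2): cancels prior s2^-1. Stack: [s2 s2 s2 s1^-1]
Reduced word: s2 s2 s2 s1^-1

Answer: no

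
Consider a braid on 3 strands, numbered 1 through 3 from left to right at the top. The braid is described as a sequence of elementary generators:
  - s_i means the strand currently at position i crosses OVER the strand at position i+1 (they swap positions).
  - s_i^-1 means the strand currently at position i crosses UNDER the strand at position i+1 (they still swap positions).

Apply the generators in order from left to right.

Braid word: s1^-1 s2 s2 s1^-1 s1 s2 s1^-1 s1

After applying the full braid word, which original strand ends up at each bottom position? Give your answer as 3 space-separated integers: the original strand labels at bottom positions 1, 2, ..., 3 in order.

Answer: 2 3 1

Derivation:
Gen 1 (s1^-1): strand 1 crosses under strand 2. Perm now: [2 1 3]
Gen 2 (s2): strand 1 crosses over strand 3. Perm now: [2 3 1]
Gen 3 (s2): strand 3 crosses over strand 1. Perm now: [2 1 3]
Gen 4 (s1^-1): strand 2 crosses under strand 1. Perm now: [1 2 3]
Gen 5 (s1): strand 1 crosses over strand 2. Perm now: [2 1 3]
Gen 6 (s2): strand 1 crosses over strand 3. Perm now: [2 3 1]
Gen 7 (s1^-1): strand 2 crosses under strand 3. Perm now: [3 2 1]
Gen 8 (s1): strand 3 crosses over strand 2. Perm now: [2 3 1]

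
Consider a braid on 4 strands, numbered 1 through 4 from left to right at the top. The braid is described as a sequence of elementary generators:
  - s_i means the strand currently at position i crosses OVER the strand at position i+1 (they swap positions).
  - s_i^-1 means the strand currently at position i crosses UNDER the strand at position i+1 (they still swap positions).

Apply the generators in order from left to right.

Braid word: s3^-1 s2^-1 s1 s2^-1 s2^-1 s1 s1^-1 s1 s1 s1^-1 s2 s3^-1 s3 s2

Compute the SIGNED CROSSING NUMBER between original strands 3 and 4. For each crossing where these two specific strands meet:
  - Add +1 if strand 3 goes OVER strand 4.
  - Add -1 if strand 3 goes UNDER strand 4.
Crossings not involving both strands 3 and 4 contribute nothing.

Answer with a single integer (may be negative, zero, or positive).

Answer: 1

Derivation:
Gen 1: 3 under 4. Both 3&4? yes. Contrib: -1. Sum: -1
Gen 2: crossing 2x4. Both 3&4? no. Sum: -1
Gen 3: crossing 1x4. Both 3&4? no. Sum: -1
Gen 4: crossing 1x2. Both 3&4? no. Sum: -1
Gen 5: crossing 2x1. Both 3&4? no. Sum: -1
Gen 6: crossing 4x1. Both 3&4? no. Sum: -1
Gen 7: crossing 1x4. Both 3&4? no. Sum: -1
Gen 8: crossing 4x1. Both 3&4? no. Sum: -1
Gen 9: crossing 1x4. Both 3&4? no. Sum: -1
Gen 10: crossing 4x1. Both 3&4? no. Sum: -1
Gen 11: crossing 4x2. Both 3&4? no. Sum: -1
Gen 12: 4 under 3. Both 3&4? yes. Contrib: +1. Sum: 0
Gen 13: 3 over 4. Both 3&4? yes. Contrib: +1. Sum: 1
Gen 14: crossing 2x4. Both 3&4? no. Sum: 1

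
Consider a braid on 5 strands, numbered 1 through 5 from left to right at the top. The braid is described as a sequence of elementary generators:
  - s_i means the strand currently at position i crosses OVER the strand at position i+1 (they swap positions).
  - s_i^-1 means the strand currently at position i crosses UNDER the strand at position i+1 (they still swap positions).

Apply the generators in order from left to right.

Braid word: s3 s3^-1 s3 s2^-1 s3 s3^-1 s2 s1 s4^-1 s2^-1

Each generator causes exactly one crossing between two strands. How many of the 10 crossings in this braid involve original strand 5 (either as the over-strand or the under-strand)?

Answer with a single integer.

Answer: 1

Derivation:
Gen 1: crossing 3x4. Involves strand 5? no. Count so far: 0
Gen 2: crossing 4x3. Involves strand 5? no. Count so far: 0
Gen 3: crossing 3x4. Involves strand 5? no. Count so far: 0
Gen 4: crossing 2x4. Involves strand 5? no. Count so far: 0
Gen 5: crossing 2x3. Involves strand 5? no. Count so far: 0
Gen 6: crossing 3x2. Involves strand 5? no. Count so far: 0
Gen 7: crossing 4x2. Involves strand 5? no. Count so far: 0
Gen 8: crossing 1x2. Involves strand 5? no. Count so far: 0
Gen 9: crossing 3x5. Involves strand 5? yes. Count so far: 1
Gen 10: crossing 1x4. Involves strand 5? no. Count so far: 1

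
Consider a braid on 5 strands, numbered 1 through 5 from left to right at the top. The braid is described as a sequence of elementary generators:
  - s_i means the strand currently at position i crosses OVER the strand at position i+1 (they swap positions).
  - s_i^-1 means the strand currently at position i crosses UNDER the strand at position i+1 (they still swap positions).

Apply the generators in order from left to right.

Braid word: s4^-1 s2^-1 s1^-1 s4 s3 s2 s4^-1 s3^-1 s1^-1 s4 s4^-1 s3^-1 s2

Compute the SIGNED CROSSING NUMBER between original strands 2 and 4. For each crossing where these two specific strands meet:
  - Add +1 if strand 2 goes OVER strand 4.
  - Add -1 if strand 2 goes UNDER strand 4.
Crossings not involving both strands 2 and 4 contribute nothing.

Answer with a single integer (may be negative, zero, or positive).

Gen 1: crossing 4x5. Both 2&4? no. Sum: 0
Gen 2: crossing 2x3. Both 2&4? no. Sum: 0
Gen 3: crossing 1x3. Both 2&4? no. Sum: 0
Gen 4: crossing 5x4. Both 2&4? no. Sum: 0
Gen 5: 2 over 4. Both 2&4? yes. Contrib: +1. Sum: 1
Gen 6: crossing 1x4. Both 2&4? no. Sum: 1
Gen 7: crossing 2x5. Both 2&4? no. Sum: 1
Gen 8: crossing 1x5. Both 2&4? no. Sum: 1
Gen 9: crossing 3x4. Both 2&4? no. Sum: 1
Gen 10: crossing 1x2. Both 2&4? no. Sum: 1
Gen 11: crossing 2x1. Both 2&4? no. Sum: 1
Gen 12: crossing 5x1. Both 2&4? no. Sum: 1
Gen 13: crossing 3x1. Both 2&4? no. Sum: 1

Answer: 1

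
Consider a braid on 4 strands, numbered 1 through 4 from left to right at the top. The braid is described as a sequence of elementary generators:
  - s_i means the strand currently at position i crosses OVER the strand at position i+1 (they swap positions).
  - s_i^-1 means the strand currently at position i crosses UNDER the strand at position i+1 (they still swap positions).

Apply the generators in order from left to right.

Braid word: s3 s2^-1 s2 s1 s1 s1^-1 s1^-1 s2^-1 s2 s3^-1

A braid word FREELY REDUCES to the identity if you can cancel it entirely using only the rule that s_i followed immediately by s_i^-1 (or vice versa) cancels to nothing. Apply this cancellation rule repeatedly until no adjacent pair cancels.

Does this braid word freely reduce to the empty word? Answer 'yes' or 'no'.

Answer: yes

Derivation:
Gen 1 (s3): push. Stack: [s3]
Gen 2 (s2^-1): push. Stack: [s3 s2^-1]
Gen 3 (s2): cancels prior s2^-1. Stack: [s3]
Gen 4 (s1): push. Stack: [s3 s1]
Gen 5 (s1): push. Stack: [s3 s1 s1]
Gen 6 (s1^-1): cancels prior s1. Stack: [s3 s1]
Gen 7 (s1^-1): cancels prior s1. Stack: [s3]
Gen 8 (s2^-1): push. Stack: [s3 s2^-1]
Gen 9 (s2): cancels prior s2^-1. Stack: [s3]
Gen 10 (s3^-1): cancels prior s3. Stack: []
Reduced word: (empty)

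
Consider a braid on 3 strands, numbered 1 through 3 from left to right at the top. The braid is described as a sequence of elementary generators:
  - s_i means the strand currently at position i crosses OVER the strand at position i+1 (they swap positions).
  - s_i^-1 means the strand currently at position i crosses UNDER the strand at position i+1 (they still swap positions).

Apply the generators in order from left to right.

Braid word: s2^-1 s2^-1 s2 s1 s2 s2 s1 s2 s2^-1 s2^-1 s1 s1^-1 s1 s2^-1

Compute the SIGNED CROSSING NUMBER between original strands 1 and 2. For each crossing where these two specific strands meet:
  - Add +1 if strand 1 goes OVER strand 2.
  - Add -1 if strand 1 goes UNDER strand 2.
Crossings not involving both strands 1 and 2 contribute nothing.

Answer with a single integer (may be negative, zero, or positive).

Answer: 3

Derivation:
Gen 1: crossing 2x3. Both 1&2? no. Sum: 0
Gen 2: crossing 3x2. Both 1&2? no. Sum: 0
Gen 3: crossing 2x3. Both 1&2? no. Sum: 0
Gen 4: crossing 1x3. Both 1&2? no. Sum: 0
Gen 5: 1 over 2. Both 1&2? yes. Contrib: +1. Sum: 1
Gen 6: 2 over 1. Both 1&2? yes. Contrib: -1. Sum: 0
Gen 7: crossing 3x1. Both 1&2? no. Sum: 0
Gen 8: crossing 3x2. Both 1&2? no. Sum: 0
Gen 9: crossing 2x3. Both 1&2? no. Sum: 0
Gen 10: crossing 3x2. Both 1&2? no. Sum: 0
Gen 11: 1 over 2. Both 1&2? yes. Contrib: +1. Sum: 1
Gen 12: 2 under 1. Both 1&2? yes. Contrib: +1. Sum: 2
Gen 13: 1 over 2. Both 1&2? yes. Contrib: +1. Sum: 3
Gen 14: crossing 1x3. Both 1&2? no. Sum: 3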